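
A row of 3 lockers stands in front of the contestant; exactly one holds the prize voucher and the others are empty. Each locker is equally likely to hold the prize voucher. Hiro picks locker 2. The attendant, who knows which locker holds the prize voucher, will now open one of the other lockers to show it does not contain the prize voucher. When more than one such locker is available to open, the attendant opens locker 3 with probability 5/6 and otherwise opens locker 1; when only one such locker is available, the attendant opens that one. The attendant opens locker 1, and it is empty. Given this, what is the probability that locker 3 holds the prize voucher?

6/7

Apply Bayes' rule, conditioning on where the prize voucher actually is.
If it is in locker 1 (prior 1/3): the attendant opened locker 1, so this case is ruled out; weight (1/3)·0 = 0.
If it is in locker 2 (prior 1/3): locker 3 is available but not opened, probability 1/6; weight (1/3)·(1/6) = 1/18.
If it is in locker 3 (prior 1/3): only locker 1 is available, probability 1; weight (1/3)·1 = 1/3.
The weights sum to 7/18.
So P(the prize voucher in locker 3 | the attendant opened locker 1) = (1/3) / (7/18) = 6/7.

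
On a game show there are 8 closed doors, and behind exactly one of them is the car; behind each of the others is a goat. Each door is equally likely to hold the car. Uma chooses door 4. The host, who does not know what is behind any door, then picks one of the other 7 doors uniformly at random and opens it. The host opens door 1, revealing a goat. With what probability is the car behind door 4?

1/7

Because the host chose which door to open without knowing where the car is, the choice is independent of the prize location. Learning that door 1 does not hold the car simply rules out that one location and leaves the remaining 7 doors still equally likely by symmetry.
So P(the car behind door 4) = 1/7.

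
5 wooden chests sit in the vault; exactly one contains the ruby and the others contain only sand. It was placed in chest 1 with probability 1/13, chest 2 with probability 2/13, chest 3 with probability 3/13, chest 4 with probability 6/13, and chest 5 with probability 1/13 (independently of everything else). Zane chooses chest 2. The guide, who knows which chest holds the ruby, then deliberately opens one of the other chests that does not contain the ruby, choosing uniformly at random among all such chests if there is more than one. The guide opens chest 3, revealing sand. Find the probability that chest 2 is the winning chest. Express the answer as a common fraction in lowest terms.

3/19

Condition on the true location of the ruby.
If it is in either of chests 1 and 5 (prior 1/13 each): the guide has 3 equally likely choices, so probability 1/3; weight (1/13)·(1/3) = 1/39 each.
If it is in chest 2 (prior 2/13): the guide has 4 equally likely choices, so probability 1/4; weight (2/13)·(1/4) = 1/26.
If it is in chest 3 (prior 3/13): the guide opened chest 3, so this case is ruled out; weight (3/13)·0 = 0.
If it is in chest 4 (prior 6/13): the guide has 3 equally likely choices, so probability 1/3; weight (6/13)·(1/3) = 2/13.
The weights sum to 19/78.
So P(the ruby in chest 2 | the guide opened chest 3) = (1/26) / (19/78) = 3/19.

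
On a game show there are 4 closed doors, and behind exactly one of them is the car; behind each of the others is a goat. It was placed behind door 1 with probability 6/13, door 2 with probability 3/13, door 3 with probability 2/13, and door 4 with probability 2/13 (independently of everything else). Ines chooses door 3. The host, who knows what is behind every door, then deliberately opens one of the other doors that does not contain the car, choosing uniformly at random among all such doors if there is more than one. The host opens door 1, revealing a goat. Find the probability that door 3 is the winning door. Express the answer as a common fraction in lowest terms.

Consider each possible location of the car in turn.
If it is behind door 1 (prior 6/13): the host opened door 1, so this case is ruled out; weight (6/13)·0 = 0.
If it is behind door 2 (prior 3/13): the host has 2 equally likely choices, so probability 1/2; weight (3/13)·(1/2) = 3/26.
If it is behind door 3 (prior 2/13): the host has 3 equally likely choices, so probability 1/3; weight (2/13)·(1/3) = 2/39.
If it is behind door 4 (prior 2/13): the host has 2 equally likely choices, so probability 1/2; weight (2/13)·(1/2) = 1/13.
The weights sum to 19/78.
So P(the car behind door 3 | the host opened door 1) = (2/39) / (19/78) = 4/19.

4/19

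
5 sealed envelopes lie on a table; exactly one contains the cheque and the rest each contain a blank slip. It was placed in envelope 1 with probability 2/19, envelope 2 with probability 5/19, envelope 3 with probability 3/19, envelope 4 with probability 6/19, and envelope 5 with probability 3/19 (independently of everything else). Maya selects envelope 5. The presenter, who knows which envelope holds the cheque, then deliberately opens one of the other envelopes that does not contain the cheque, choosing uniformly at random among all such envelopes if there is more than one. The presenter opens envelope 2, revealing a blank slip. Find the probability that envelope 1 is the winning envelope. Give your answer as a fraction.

Apply Bayes' rule, conditioning on where the cheque actually is.
If it is in envelope 1 (prior 2/19): the presenter has 3 equally likely choices, so probability 1/3; weight (2/19)·(1/3) = 2/57.
If it is in envelope 2 (prior 5/19): the presenter opened envelope 2, so this case is ruled out; weight (5/19)·0 = 0.
If it is in envelope 3 (prior 3/19): the presenter has 3 equally likely choices, so probability 1/3; weight (3/19)·(1/3) = 1/19.
If it is in envelope 4 (prior 6/19): the presenter has 3 equally likely choices, so probability 1/3; weight (6/19)·(1/3) = 2/19.
If it is in envelope 5 (prior 3/19): the presenter has 4 equally likely choices, so probability 1/4; weight (3/19)·(1/4) = 3/76.
The weights sum to 53/228.
So P(the cheque in envelope 1 | the presenter opened envelope 2) = (2/57) / (53/228) = 8/53.

8/53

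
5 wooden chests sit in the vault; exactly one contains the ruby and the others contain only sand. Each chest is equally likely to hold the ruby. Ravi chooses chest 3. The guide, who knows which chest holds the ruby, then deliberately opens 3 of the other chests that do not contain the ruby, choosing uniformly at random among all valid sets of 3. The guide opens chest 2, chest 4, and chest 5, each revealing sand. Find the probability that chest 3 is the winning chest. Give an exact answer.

1/5

Condition on the true location of the ruby.
If it is in chest 1 (prior 1/5): the guide has no choice, probability 1; weight (1/5)·1 = 1/5.
If it is in any of chests 2, 4, and 5 (prior 1/5 each): that chest was opened and seen not to hold the prize — ruled out; weight (1/5)·0 = 0 each.
If it is in chest 3 (prior 1/5): the guide has 4 equally likely choices, so probability 1/4; weight (1/5)·(1/4) = 1/20.
The weights sum to 1/4.
So P(the ruby in chest 3 | the guide opened chest 2, chest 4, and chest 5) = (1/20) / (1/4) = 1/5.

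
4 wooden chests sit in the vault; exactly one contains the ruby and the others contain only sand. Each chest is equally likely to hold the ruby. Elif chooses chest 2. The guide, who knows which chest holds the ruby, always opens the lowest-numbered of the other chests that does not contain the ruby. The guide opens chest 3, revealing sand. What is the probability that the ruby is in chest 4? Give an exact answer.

0

Apply Bayes' rule, conditioning on where the ruby actually is.
If it is in chest 1 (prior 1/4): chest 3 is the lowest-numbered option available, probability 1; weight (1/4)·1 = 1/4.
If it is in either of chests 2 and 4 (prior 1/4 each): the guide would have opened chest 1 instead, probability 0; weight (1/4)·0 = 0 each.
If it is in chest 3 (prior 1/4): the guide opened chest 3, so this case is ruled out; weight (1/4)·0 = 0.
The weights sum to 1/4.
So P(the ruby in chest 4 | the guide opened chest 3) = 0 / (1/4) = 0.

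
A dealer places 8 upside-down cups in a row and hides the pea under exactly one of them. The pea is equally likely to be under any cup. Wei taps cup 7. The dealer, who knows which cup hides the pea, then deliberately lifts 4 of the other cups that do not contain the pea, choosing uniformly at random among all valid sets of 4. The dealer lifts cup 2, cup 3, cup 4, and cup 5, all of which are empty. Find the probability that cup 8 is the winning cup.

7/24

Apply Bayes' rule, conditioning on where the pea actually is.
If it is under any of cups 1, 6, and 8 (prior 1/8 each): the dealer has 15 equally likely choices, so probability 1/15; weight (1/8)·(1/15) = 1/120 each.
If it is under any of cups 2, 3, 4, and 5 (prior 1/8 each): that cup was opened and seen not to hold the prize — ruled out; weight (1/8)·0 = 0 each.
If it is under cup 7 (prior 1/8): the dealer has 35 equally likely choices, so probability 1/35; weight (1/8)·(1/35) = 1/280.
The weights sum to 1/35.
So P(the pea under cup 8 | the dealer opened cup 2, cup 3, cup 4, and cup 5) = (1/120) / (1/35) = 7/24.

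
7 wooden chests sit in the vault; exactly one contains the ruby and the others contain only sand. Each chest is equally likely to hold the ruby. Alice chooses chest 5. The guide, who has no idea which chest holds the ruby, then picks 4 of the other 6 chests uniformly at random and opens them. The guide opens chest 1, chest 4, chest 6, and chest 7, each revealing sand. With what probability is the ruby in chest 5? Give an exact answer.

Consider each possible location of the ruby in turn.
If it is in any of chests 1, 4, 6, and 7 (prior 1/7 each): that chest was opened and seen not to hold the prize — ruled out; weight (1/7)·0 = 0 each.
If it is in any of chests 2, 3, and 5 (prior 1/7 each): the guide picks exactly this set with probability 1/15 regardless, and none is the prize; weight (1/7)·(1/15) = 1/105 each.
The weights sum to 1/35.
So P(the ruby in chest 5 | the guide opened chest 1, chest 4, chest 6, and chest 7) = (1/105) / (1/35) = 1/3.

1/3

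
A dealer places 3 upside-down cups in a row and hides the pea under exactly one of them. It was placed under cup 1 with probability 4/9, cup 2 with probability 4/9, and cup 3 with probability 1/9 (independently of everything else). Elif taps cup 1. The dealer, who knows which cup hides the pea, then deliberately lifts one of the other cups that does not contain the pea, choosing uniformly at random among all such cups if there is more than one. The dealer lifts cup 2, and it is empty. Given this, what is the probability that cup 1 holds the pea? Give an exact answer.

2/3

Apply Bayes' rule, conditioning on where the pea actually is.
If it is under cup 1 (prior 4/9): the dealer has 2 equally likely choices, so probability 1/2; weight (4/9)·(1/2) = 2/9.
If it is under cup 2 (prior 4/9): the dealer opened cup 2, so this case is ruled out; weight (4/9)·0 = 0.
If it is under cup 3 (prior 1/9): the dealer has no choice, probability 1; weight (1/9)·1 = 1/9.
The weights sum to 1/3.
So P(the pea under cup 1 | the dealer opened cup 2) = (2/9) / (1/3) = 2/3.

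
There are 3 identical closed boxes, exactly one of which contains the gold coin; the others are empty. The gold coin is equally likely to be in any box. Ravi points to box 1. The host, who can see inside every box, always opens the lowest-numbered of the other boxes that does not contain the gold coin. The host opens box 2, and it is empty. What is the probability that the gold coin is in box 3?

Consider each possible location of the gold coin in turn.
If it is in either of boxes 1 and 3 (prior 1/3 each): box 2 is the lowest-numbered option available, probability 1; weight (1/3)·1 = 1/3 each.
If it is in box 2 (prior 1/3): the host opened box 2, so this case is ruled out; weight (1/3)·0 = 0.
The weights sum to 2/3.
So P(the gold coin in box 3 | the host opened box 2) = (1/3) / (2/3) = 1/2.

1/2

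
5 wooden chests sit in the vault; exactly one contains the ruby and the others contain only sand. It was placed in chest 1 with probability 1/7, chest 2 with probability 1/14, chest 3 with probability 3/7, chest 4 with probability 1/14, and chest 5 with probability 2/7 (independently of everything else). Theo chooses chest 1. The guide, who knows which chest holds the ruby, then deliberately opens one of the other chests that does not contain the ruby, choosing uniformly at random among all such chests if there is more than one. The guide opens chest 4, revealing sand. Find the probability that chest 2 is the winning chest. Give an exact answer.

2/25

Condition on the true location of the ruby.
If it is in chest 1 (prior 1/7): the guide has 4 equally likely choices, so probability 1/4; weight (1/7)·(1/4) = 1/28.
If it is in chest 2 (prior 1/14): the guide has 3 equally likely choices, so probability 1/3; weight (1/14)·(1/3) = 1/42.
If it is in chest 3 (prior 3/7): the guide has 3 equally likely choices, so probability 1/3; weight (3/7)·(1/3) = 1/7.
If it is in chest 4 (prior 1/14): the guide opened chest 4, so this case is ruled out; weight (1/14)·0 = 0.
If it is in chest 5 (prior 2/7): the guide has 3 equally likely choices, so probability 1/3; weight (2/7)·(1/3) = 2/21.
The weights sum to 25/84.
So P(the ruby in chest 2 | the guide opened chest 4) = (1/42) / (25/84) = 2/25.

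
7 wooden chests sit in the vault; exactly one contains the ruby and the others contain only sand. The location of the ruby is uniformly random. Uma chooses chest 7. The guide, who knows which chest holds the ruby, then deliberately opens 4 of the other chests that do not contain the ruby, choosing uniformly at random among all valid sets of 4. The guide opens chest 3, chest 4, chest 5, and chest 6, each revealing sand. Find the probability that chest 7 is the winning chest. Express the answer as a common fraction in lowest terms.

1/7

Consider each possible location of the ruby in turn.
If it is in either of chests 1 and 2 (prior 1/7 each): the guide has 5 equally likely choices, so probability 1/5; weight (1/7)·(1/5) = 1/35 each.
If it is in any of chests 3, 4, 5, and 6 (prior 1/7 each): that chest was opened and seen not to hold the prize — ruled out; weight (1/7)·0 = 0 each.
If it is in chest 7 (prior 1/7): the guide has 15 equally likely choices, so probability 1/15; weight (1/7)·(1/15) = 1/105.
The weights sum to 1/15.
So P(the ruby in chest 7 | the guide opened chest 3, chest 4, chest 5, and chest 6) = (1/105) / (1/15) = 1/7.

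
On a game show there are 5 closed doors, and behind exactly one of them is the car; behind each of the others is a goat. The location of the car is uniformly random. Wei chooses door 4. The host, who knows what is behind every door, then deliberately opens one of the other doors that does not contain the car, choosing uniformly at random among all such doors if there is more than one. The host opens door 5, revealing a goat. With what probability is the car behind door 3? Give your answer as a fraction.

Consider each possible location of the car in turn.
If it is behind any of doors 1, 2, and 3 (prior 1/5 each): the host has 3 equally likely choices, so probability 1/3; weight (1/5)·(1/3) = 1/15 each.
If it is behind door 4 (prior 1/5): the host has 4 equally likely choices, so probability 1/4; weight (1/5)·(1/4) = 1/20.
If it is behind door 5 (prior 1/5): the host opened door 5, so this case is ruled out; weight (1/5)·0 = 0.
The weights sum to 1/4.
So P(the car behind door 3 | the host opened door 5) = (1/15) / (1/4) = 4/15.

4/15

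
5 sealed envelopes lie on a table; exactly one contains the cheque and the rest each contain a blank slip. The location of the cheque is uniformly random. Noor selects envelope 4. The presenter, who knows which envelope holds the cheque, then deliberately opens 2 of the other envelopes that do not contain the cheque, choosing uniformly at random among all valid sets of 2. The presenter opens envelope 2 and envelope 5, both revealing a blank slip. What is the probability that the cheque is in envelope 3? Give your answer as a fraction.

2/5

Condition on the true location of the cheque.
If it is in either of envelopes 1 and 3 (prior 1/5 each): the presenter has 3 equally likely choices, so probability 1/3; weight (1/5)·(1/3) = 1/15 each.
If it is in either of envelopes 2 and 5 (prior 1/5 each): that envelope was opened and seen not to hold the prize — ruled out; weight (1/5)·0 = 0 each.
If it is in envelope 4 (prior 1/5): the presenter has 6 equally likely choices, so probability 1/6; weight (1/5)·(1/6) = 1/30.
The weights sum to 1/6.
So P(the cheque in envelope 3 | the presenter opened envelope 2 and envelope 5) = (1/15) / (1/6) = 2/5.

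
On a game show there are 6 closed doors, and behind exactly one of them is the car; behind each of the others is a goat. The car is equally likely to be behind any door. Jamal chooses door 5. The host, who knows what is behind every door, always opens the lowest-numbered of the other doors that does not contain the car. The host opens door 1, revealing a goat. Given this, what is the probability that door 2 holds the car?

Condition on the true location of the car.
If it is behind door 1 (prior 1/6): the host opened door 1, so this case is ruled out; weight (1/6)·0 = 0.
If it is behind any of doors 2, 3, 4, 5, and 6 (prior 1/6 each): door 1 is the lowest-numbered option available, probability 1; weight (1/6)·1 = 1/6 each.
The weights sum to 5/6.
So P(the car behind door 2 | the host opened door 1) = (1/6) / (5/6) = 1/5.

1/5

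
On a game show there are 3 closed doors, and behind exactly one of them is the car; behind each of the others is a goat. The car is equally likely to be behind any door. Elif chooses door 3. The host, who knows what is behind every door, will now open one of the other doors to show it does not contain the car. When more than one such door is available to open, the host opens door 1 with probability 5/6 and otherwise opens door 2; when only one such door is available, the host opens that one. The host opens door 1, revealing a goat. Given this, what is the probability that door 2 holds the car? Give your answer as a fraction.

Condition on the true location of the car.
If it is behind door 1 (prior 1/3): the host opened door 1, so this case is ruled out; weight (1/3)·0 = 0.
If it is behind door 2 (prior 1/3): only door 1 is available, probability 1; weight (1/3)·1 = 1/3.
If it is behind door 3 (prior 1/3): door 1 is available, opened with probability 5/6; weight (1/3)·(5/6) = 5/18.
The weights sum to 11/18.
So P(the car behind door 2 | the host opened door 1) = (1/3) / (11/18) = 6/11.

6/11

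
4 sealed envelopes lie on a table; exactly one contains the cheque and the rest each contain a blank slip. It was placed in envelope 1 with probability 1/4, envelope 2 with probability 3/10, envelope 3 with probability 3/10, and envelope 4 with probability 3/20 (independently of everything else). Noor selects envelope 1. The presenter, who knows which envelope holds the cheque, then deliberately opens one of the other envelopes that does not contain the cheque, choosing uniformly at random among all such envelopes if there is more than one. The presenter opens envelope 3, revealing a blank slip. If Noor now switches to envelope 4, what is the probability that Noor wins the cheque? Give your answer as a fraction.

9/37

Condition on the true location of the cheque.
If it is in envelope 1 (prior 1/4): the presenter has 3 equally likely choices, so probability 1/3; weight (1/4)·(1/3) = 1/12.
If it is in envelope 2 (prior 3/10): the presenter has 2 equally likely choices, so probability 1/2; weight (3/10)·(1/2) = 3/20.
If it is in envelope 3 (prior 3/10): the presenter opened envelope 3, so this case is ruled out; weight (3/10)·0 = 0.
If it is in envelope 4 (prior 3/20): the presenter has 2 equally likely choices, so probability 1/2; weight (3/20)·(1/2) = 3/40.
The weights sum to 37/120.
So P(the cheque in envelope 4 | the presenter opened envelope 3) = (3/40) / (37/120) = 9/37.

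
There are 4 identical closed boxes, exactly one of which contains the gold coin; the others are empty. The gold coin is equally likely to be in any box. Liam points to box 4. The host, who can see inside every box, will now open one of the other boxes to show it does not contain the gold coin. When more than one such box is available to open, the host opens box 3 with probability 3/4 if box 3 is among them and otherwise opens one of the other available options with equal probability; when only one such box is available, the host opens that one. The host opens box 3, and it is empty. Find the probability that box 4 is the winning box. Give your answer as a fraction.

1/3

Consider each possible location of the gold coin in turn.
If it is in any of boxes 1, 2, and 4 (prior 1/4 each): box 3 is available, opened with probability 3/4; weight (1/4)·(3/4) = 3/16 each.
If it is in box 3 (prior 1/4): the host opened box 3, so this case is ruled out; weight (1/4)·0 = 0.
The weights sum to 9/16.
So P(the gold coin in box 4 | the host opened box 3) = (3/16) / (9/16) = 1/3.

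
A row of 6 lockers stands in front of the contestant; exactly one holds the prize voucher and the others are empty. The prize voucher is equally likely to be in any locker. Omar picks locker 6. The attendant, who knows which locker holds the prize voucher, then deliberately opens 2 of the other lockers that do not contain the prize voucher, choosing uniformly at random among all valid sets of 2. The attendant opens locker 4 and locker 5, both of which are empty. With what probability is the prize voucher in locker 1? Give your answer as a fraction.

Consider each possible location of the prize voucher in turn.
If it is in any of lockers 1, 2, and 3 (prior 1/6 each): the attendant has 6 equally likely choices, so probability 1/6; weight (1/6)·(1/6) = 1/36 each.
If it is in either of lockers 4 and 5 (prior 1/6 each): that locker was opened and seen not to hold the prize — ruled out; weight (1/6)·0 = 0 each.
If it is in locker 6 (prior 1/6): the attendant has 10 equally likely choices, so probability 1/10; weight (1/6)·(1/10) = 1/60.
The weights sum to 1/10.
So P(the prize voucher in locker 1 | the attendant opened locker 4 and locker 5) = (1/36) / (1/10) = 5/18.

5/18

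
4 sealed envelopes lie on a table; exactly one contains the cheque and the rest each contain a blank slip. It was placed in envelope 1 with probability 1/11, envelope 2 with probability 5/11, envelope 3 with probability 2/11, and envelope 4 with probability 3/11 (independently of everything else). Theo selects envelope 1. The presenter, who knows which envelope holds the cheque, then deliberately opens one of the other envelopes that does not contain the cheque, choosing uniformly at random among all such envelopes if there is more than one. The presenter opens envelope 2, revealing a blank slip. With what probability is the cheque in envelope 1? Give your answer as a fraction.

Apply Bayes' rule, conditioning on where the cheque actually is.
If it is in envelope 1 (prior 1/11): the presenter has 3 equally likely choices, so probability 1/3; weight (1/11)·(1/3) = 1/33.
If it is in envelope 2 (prior 5/11): the presenter opened envelope 2, so this case is ruled out; weight (5/11)·0 = 0.
If it is in envelope 3 (prior 2/11): the presenter has 2 equally likely choices, so probability 1/2; weight (2/11)·(1/2) = 1/11.
If it is in envelope 4 (prior 3/11): the presenter has 2 equally likely choices, so probability 1/2; weight (3/11)·(1/2) = 3/22.
The weights sum to 17/66.
So P(the cheque in envelope 1 | the presenter opened envelope 2) = (1/33) / (17/66) = 2/17.

2/17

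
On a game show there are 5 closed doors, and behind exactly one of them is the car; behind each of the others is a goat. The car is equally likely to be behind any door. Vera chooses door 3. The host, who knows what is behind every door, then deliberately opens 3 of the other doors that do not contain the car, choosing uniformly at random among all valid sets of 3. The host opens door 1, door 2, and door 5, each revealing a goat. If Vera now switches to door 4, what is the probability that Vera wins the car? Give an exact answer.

Consider each possible location of the car in turn.
If it is behind any of doors 1, 2, and 5 (prior 1/5 each): that door was opened and seen not to hold the prize — ruled out; weight (1/5)·0 = 0 each.
If it is behind door 3 (prior 1/5): the host has 4 equally likely choices, so probability 1/4; weight (1/5)·(1/4) = 1/20.
If it is behind door 4 (prior 1/5): the host has no choice, probability 1; weight (1/5)·1 = 1/5.
The weights sum to 1/4.
So P(the car behind door 4 | the host opened door 1, door 2, and door 5) = (1/5) / (1/4) = 4/5.

4/5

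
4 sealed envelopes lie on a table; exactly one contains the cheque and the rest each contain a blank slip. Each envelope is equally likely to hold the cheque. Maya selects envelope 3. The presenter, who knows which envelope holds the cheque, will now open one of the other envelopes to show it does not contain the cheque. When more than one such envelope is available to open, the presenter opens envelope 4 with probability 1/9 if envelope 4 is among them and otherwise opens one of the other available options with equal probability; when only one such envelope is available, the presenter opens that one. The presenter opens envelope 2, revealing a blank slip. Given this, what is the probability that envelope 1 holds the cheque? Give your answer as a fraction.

Condition on the true location of the cheque.
If it is in envelope 1 (prior 1/4): envelope 4 is available but not opened, probability 8/9; weight (1/4)·(8/9) = 2/9.
If it is in envelope 2 (prior 1/4): the presenter opened envelope 2, so this case is ruled out; weight (1/4)·0 = 0.
If it is in envelope 3 (prior 1/4): envelope 4 is available but not opened; envelope 2 gets probability (1 − 1/9)/2 = 4/9; weight (1/4)·(4/9) = 1/9.
If it is in envelope 4 (prior 1/4): envelope 4 holds the prize so is unavailable; the presenter chooses uniformly among the 2 others, probability 1/2; weight (1/4)·(1/2) = 1/8.
The weights sum to 11/24.
So P(the cheque in envelope 1 | the presenter opened envelope 2) = (2/9) / (11/24) = 16/33.

16/33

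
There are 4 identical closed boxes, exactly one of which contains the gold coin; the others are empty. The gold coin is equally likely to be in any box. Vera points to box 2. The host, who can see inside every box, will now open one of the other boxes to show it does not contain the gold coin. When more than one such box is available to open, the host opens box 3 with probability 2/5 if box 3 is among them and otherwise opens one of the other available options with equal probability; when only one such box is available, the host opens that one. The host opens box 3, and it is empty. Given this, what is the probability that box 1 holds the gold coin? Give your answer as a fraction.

1/3

Consider each possible location of the gold coin in turn.
If it is in any of boxes 1, 2, and 4 (prior 1/4 each): box 3 is available, opened with probability 2/5; weight (1/4)·(2/5) = 1/10 each.
If it is in box 3 (prior 1/4): the host opened box 3, so this case is ruled out; weight (1/4)·0 = 0.
The weights sum to 3/10.
So P(the gold coin in box 1 | the host opened box 3) = (1/10) / (3/10) = 1/3.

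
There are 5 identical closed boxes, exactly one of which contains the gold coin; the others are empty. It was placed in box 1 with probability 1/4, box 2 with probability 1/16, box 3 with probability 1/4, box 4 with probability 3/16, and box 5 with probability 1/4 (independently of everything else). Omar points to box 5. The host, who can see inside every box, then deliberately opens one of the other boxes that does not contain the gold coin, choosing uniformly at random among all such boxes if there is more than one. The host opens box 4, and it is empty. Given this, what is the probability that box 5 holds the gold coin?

1/4

Consider each possible location of the gold coin in turn.
If it is in either of boxes 1 and 3 (prior 1/4 each): the host has 3 equally likely choices, so probability 1/3; weight (1/4)·(1/3) = 1/12 each.
If it is in box 2 (prior 1/16): the host has 3 equally likely choices, so probability 1/3; weight (1/16)·(1/3) = 1/48.
If it is in box 4 (prior 3/16): the host opened box 4, so this case is ruled out; weight (3/16)·0 = 0.
If it is in box 5 (prior 1/4): the host has 4 equally likely choices, so probability 1/4; weight (1/4)·(1/4) = 1/16.
The weights sum to 1/4.
So P(the gold coin in box 5 | the host opened box 4) = (1/16) / (1/4) = 1/4.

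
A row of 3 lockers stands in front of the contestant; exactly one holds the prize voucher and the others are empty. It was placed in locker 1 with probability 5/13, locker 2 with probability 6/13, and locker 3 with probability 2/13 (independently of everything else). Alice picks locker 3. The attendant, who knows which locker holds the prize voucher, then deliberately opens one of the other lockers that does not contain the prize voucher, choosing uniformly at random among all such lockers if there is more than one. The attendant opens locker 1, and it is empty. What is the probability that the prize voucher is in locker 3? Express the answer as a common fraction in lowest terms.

Consider each possible location of the prize voucher in turn.
If it is in locker 1 (prior 5/13): the attendant opened locker 1, so this case is ruled out; weight (5/13)·0 = 0.
If it is in locker 2 (prior 6/13): the attendant has no choice, probability 1; weight (6/13)·1 = 6/13.
If it is in locker 3 (prior 2/13): the attendant has 2 equally likely choices, so probability 1/2; weight (2/13)·(1/2) = 1/13.
The weights sum to 7/13.
So P(the prize voucher in locker 3 | the attendant opened locker 1) = (1/13) / (7/13) = 1/7.

1/7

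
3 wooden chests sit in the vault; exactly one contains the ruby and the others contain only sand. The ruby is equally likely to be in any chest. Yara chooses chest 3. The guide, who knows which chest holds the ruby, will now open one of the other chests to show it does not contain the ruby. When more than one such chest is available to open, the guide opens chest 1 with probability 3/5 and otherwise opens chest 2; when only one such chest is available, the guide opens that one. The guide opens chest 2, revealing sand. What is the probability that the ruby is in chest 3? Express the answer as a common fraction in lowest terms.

Consider each possible location of the ruby in turn.
If it is in chest 1 (prior 1/3): only chest 2 is available, probability 1; weight (1/3)·1 = 1/3.
If it is in chest 2 (prior 1/3): the guide opened chest 2, so this case is ruled out; weight (1/3)·0 = 0.
If it is in chest 3 (prior 1/3): chest 1 is available but not opened, probability 2/5; weight (1/3)·(2/5) = 2/15.
The weights sum to 7/15.
So P(the ruby in chest 3 | the guide opened chest 2) = (2/15) / (7/15) = 2/7.

2/7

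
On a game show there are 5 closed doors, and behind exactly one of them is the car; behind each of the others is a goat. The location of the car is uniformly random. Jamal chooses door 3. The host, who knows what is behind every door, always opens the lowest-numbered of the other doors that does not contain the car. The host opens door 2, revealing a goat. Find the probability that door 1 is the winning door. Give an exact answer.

1

Apply Bayes' rule, conditioning on where the car actually is.
If it is behind door 1 (prior 1/5): door 2 is the lowest-numbered option available, probability 1; weight (1/5)·1 = 1/5.
If it is behind door 2 (prior 1/5): the host opened door 2, so this case is ruled out; weight (1/5)·0 = 0.
If it is behind any of doors 3, 4, and 5 (prior 1/5 each): the host would have opened door 1 instead, probability 0; weight (1/5)·0 = 0 each.
The weights sum to 1/5.
So P(the car behind door 1 | the host opened door 2) = (1/5) / (1/5) = 1.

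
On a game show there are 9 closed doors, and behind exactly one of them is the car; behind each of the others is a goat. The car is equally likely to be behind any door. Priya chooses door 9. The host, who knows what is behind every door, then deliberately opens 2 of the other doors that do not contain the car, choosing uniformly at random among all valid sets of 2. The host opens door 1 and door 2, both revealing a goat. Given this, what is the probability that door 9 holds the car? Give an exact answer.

Condition on the true location of the car.
If it is behind either of doors 1 and 2 (prior 1/9 each): that door was opened and seen not to hold the prize — ruled out; weight (1/9)·0 = 0 each.
If it is behind any of doors 3, 4, 5, 6, 7, and 8 (prior 1/9 each): the host has 21 equally likely choices, so probability 1/21; weight (1/9)·(1/21) = 1/189 each.
If it is behind door 9 (prior 1/9): the host has 28 equally likely choices, so probability 1/28; weight (1/9)·(1/28) = 1/252.
The weights sum to 1/28.
So P(the car behind door 9 | the host opened door 1 and door 2) = (1/252) / (1/28) = 1/9.

1/9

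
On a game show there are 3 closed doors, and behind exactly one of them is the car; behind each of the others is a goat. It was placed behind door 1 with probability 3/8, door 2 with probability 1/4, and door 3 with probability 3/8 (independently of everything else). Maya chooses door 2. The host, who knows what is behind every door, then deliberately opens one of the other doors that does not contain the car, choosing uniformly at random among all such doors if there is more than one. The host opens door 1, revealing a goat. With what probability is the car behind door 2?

Apply Bayes' rule, conditioning on where the car actually is.
If it is behind door 1 (prior 3/8): the host opened door 1, so this case is ruled out; weight (3/8)·0 = 0.
If it is behind door 2 (prior 1/4): the host has 2 equally likely choices, so probability 1/2; weight (1/4)·(1/2) = 1/8.
If it is behind door 3 (prior 3/8): the host has no choice, probability 1; weight (3/8)·1 = 3/8.
The weights sum to 1/2.
So P(the car behind door 2 | the host opened door 1) = (1/8) / (1/2) = 1/4.

1/4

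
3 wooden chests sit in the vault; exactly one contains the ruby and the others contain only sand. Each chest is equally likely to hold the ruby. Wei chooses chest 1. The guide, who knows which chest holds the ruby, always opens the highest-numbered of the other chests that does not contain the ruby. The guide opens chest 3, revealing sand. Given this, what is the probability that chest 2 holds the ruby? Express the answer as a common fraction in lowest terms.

Apply Bayes' rule, conditioning on where the ruby actually is.
If it is in either of chests 1 and 2 (prior 1/3 each): chest 3 is the highest-numbered option available, probability 1; weight (1/3)·1 = 1/3 each.
If it is in chest 3 (prior 1/3): the guide opened chest 3, so this case is ruled out; weight (1/3)·0 = 0.
The weights sum to 2/3.
So P(the ruby in chest 2 | the guide opened chest 3) = (1/3) / (2/3) = 1/2.

1/2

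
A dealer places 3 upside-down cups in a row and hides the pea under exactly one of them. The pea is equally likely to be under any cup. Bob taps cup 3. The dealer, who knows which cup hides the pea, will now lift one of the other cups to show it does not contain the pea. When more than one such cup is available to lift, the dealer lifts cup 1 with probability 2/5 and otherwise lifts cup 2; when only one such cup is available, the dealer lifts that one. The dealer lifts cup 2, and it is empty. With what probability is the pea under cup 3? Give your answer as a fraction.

3/8

Condition on the true location of the pea.
If it is under cup 1 (prior 1/3): only cup 2 is available, probability 1; weight (1/3)·1 = 1/3.
If it is under cup 2 (prior 1/3): the dealer opened cup 2, so this case is ruled out; weight (1/3)·0 = 0.
If it is under cup 3 (prior 1/3): cup 1 is available but not opened, probability 3/5; weight (1/3)·(3/5) = 1/5.
The weights sum to 8/15.
So P(the pea under cup 3 | the dealer opened cup 2) = (1/5) / (8/15) = 3/8.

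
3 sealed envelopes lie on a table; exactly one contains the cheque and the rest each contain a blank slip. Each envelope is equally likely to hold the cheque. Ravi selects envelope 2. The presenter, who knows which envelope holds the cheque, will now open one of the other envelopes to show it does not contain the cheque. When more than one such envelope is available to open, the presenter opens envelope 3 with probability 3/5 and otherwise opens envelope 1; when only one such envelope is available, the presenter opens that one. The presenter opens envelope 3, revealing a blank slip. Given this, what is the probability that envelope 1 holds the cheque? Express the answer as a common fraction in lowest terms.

Consider each possible location of the cheque in turn.
If it is in envelope 1 (prior 1/3): only envelope 3 is available, probability 1; weight (1/3)·1 = 1/3.
If it is in envelope 2 (prior 1/3): envelope 3 is available, opened with probability 3/5; weight (1/3)·(3/5) = 1/5.
If it is in envelope 3 (prior 1/3): the presenter opened envelope 3, so this case is ruled out; weight (1/3)·0 = 0.
The weights sum to 8/15.
So P(the cheque in envelope 1 | the presenter opened envelope 3) = (1/3) / (8/15) = 5/8.

5/8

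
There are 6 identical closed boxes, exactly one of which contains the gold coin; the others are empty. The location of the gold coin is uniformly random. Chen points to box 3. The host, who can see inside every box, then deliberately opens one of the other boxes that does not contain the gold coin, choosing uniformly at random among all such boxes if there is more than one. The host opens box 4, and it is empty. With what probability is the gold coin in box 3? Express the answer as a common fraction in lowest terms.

1/6

Apply Bayes' rule, conditioning on where the gold coin actually is.
If it is in any of boxes 1, 2, 5, and 6 (prior 1/6 each): the host has 4 equally likely choices, so probability 1/4; weight (1/6)·(1/4) = 1/24 each.
If it is in box 3 (prior 1/6): the host has 5 equally likely choices, so probability 1/5; weight (1/6)·(1/5) = 1/30.
If it is in box 4 (prior 1/6): the host opened box 4, so this case is ruled out; weight (1/6)·0 = 0.
The weights sum to 1/5.
So P(the gold coin in box 3 | the host opened box 4) = (1/30) / (1/5) = 1/6.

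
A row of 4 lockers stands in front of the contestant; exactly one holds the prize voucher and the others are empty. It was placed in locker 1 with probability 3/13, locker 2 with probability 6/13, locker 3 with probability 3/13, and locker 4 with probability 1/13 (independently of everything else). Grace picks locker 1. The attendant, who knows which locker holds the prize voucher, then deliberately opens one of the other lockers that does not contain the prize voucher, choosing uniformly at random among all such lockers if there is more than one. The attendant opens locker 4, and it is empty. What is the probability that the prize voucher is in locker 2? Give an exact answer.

6/11

Apply Bayes' rule, conditioning on where the prize voucher actually is.
If it is in locker 1 (prior 3/13): the attendant has 3 equally likely choices, so probability 1/3; weight (3/13)·(1/3) = 1/13.
If it is in locker 2 (prior 6/13): the attendant has 2 equally likely choices, so probability 1/2; weight (6/13)·(1/2) = 3/13.
If it is in locker 3 (prior 3/13): the attendant has 2 equally likely choices, so probability 1/2; weight (3/13)·(1/2) = 3/26.
If it is in locker 4 (prior 1/13): the attendant opened locker 4, so this case is ruled out; weight (1/13)·0 = 0.
The weights sum to 11/26.
So P(the prize voucher in locker 2 | the attendant opened locker 4) = (3/13) / (11/26) = 6/11.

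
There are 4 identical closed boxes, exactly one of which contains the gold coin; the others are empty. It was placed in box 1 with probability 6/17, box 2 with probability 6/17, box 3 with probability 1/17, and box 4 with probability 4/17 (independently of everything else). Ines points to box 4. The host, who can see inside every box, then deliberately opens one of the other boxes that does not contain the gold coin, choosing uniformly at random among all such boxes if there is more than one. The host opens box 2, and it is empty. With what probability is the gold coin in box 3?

3/29

Consider each possible location of the gold coin in turn.
If it is in box 1 (prior 6/17): the host has 2 equally likely choices, so probability 1/2; weight (6/17)·(1/2) = 3/17.
If it is in box 2 (prior 6/17): the host opened box 2, so this case is ruled out; weight (6/17)·0 = 0.
If it is in box 3 (prior 1/17): the host has 2 equally likely choices, so probability 1/2; weight (1/17)·(1/2) = 1/34.
If it is in box 4 (prior 4/17): the host has 3 equally likely choices, so probability 1/3; weight (4/17)·(1/3) = 4/51.
The weights sum to 29/102.
So P(the gold coin in box 3 | the host opened box 2) = (1/34) / (29/102) = 3/29.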